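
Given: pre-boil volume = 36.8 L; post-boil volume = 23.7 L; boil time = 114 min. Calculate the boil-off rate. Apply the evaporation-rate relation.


rate = (V_pre − V_post) / (t_min/60)
rate = (36.8 − 23.7) / (114/60)

6.8947 L/hr


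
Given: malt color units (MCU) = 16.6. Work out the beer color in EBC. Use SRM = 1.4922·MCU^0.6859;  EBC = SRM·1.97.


SRM = 1.4922·16.6^0.6859 = 10.2494
EBC = 10.2494·1.97

20.1914 EBC


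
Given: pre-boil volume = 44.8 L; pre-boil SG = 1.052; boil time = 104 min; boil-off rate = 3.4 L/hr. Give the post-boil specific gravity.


V_post = V_pre − rate·(t/60);  SG_post = 1 + (SG_pre−1)·V_pre/V_post
V_post = 44.8 − 3.4·(104/60) = 38.9067
SG_post = 1 + (1.052 − 1)·44.8/38.9067

1.0599


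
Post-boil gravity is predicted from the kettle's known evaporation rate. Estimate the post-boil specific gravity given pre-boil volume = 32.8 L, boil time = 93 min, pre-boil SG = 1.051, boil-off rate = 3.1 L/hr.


V_post = V_pre − rate·(t/60);  SG_post = 1 + (SG_pre−1)·V_pre/V_post
V_post = 32.8 − 3.1·(93/60) = 27.9950
SG_post = 1 + (1.051 − 1)·32.8/27.9950

1.0598


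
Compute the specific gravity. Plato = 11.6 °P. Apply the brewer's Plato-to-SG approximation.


SG = 259/(259 − P)
SG = 259/(259 − 11.6)

1.0469


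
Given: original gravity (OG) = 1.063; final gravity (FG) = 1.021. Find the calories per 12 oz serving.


ABW = (OG−FG)·131.25·0.79/FG;  °P = 259 − 259/SG (for OG→OE and FG→AE);  RE = 0.1808·OE + 0.8192·AE;  Cal = (6.9·ABW + 4·(RE−0.1))·FG·3.55
ABW = (1.063 − 1.021)·131.25·0.79/1.021 = 4.2653
OE = 259 − 259/1.063 = 15.3500 °P
AE = 259 − 259/1.021 = 5.3271 °P
RE = 0.1808·15.3500 + 0.8192·5.3271 = 7.1393 °P
Cal = (6.9·4.2653 + 4·(7.1393−0.1))·1.021·3.55

208.7292 kcal


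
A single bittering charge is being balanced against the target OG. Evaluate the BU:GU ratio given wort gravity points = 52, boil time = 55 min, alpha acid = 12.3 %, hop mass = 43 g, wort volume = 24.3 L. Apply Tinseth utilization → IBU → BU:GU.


U = 1.65·0.000125^(GP/1000)·(1−e^(−0.04t))/4.15;  IBU = (α/100)·m·U·1000/V;  BU:GU = IBU/GP
U = 1.65·0.000125^(52/1000)·(1−e^(−0.04·55))/4.15 = 0.2216
IBU = (12.3/100)·43·0.2216·1000/24.3 = 48.2215
BU:GU = 48.2215/52

0.9273


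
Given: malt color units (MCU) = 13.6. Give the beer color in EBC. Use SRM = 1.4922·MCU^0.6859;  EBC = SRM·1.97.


SRM = 1.4922·13.6^0.6859 = 8.9397
EBC = 8.9397·1.97

17.6111 EBC


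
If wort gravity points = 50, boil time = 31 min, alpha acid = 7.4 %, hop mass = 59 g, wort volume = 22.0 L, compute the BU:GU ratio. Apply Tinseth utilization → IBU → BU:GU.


U = 1.65·0.000125^(GP/1000)·(1−e^(−0.04t))/4.15;  IBU = (α/100)·m·U·1000/V;  BU:GU = IBU/GP
U = 1.65·0.000125^(50/1000)·(1−e^(−0.04·31))/4.15 = 0.1803
IBU = (7.4/100)·59·0.1803·1000/22.0 = 35.7748
BU:GU = 35.7748/50

0.7155


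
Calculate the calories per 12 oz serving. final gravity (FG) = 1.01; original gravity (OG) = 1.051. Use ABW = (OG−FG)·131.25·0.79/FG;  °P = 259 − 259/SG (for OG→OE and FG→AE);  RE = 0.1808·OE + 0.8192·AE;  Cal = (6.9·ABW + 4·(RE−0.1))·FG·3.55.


ABW = (1.051 − 1.01)·131.25·0.79/1.01 = 4.2091
OE = 259 − 259/1.051 = 12.5680 °P
AE = 259 − 259/1.01 = 2.5644 °P
RE = 0.1808·12.5680 + 0.8192·2.5644 = 4.3730 °P
Cal = (6.9·4.2091 + 4·(4.3730−0.1))·1.01·3.55

165.4165 kcal


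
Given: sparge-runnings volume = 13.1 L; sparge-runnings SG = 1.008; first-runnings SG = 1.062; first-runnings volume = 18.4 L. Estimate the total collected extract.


total = Σ (SG_i − 1)·1000·V_i
first = (1.062 − 1)·1000·18.4 = 1140.8000
sparge = (1.008 − 1)·1000·13.1 = 104.8000
total = 1140.8000 + 104.8000

1245.6000 gravity·L


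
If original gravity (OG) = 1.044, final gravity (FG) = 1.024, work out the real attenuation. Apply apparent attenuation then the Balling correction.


AA = (OG−FG)/(OG−1)·100;  RA = AA·0.8192
AA = (1.044 − 1.024)/(1.044 − 1)·100 = 45.4545
RA = 45.4545·0.8192

37.2364 %


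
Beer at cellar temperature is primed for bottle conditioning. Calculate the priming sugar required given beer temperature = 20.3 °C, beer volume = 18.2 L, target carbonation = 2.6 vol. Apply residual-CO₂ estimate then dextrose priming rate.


residual = 14.695·(0.01821 + 0.09011·e^(−0.04·T));  sugar = (target − residual)·4.0·V
residual = 14.695·(0.01821 + 0.09011·e^(−0.04·20.3)) = 0.8555
sugar = (2.6 − 0.8555)·4.0·18.2

127.0007 g


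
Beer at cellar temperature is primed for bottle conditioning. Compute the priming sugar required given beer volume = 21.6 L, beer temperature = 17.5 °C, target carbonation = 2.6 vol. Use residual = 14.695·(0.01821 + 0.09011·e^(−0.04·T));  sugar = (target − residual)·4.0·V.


residual = 14.695·(0.01821 + 0.09011·e^(−0.04·17.5)) = 0.9252
sugar = (2.6 − 0.9252)·4.0·21.6

144.7064 g


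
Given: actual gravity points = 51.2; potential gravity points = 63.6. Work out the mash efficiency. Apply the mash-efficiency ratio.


efficiency = actual / potential × 100
efficiency = 51.2 / 63.6 × 100

80.5031 %


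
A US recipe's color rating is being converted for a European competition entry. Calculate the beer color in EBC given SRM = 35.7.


EBC = SRM · 1.97
EBC = 35.7 · 1.97

70.3290 EBC


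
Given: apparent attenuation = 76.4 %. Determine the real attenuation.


RA = AA · 0.8192
RA = 76.4 · 0.8192

62.5869 %


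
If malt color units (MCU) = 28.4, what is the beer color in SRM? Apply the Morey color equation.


SRM = 1.4922 · MCU^0.6859
SRM = 1.4922 · 28.4^0.6859

14.8135 SRM


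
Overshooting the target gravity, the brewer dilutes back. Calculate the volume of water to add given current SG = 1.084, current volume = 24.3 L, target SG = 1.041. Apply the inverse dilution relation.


V_water = V·((SG_curr − 1)/(SG_target − 1) − 1)
V_water = 24.3·((1.084 − 1)/(1.041 − 1) − 1)

25.4854 L


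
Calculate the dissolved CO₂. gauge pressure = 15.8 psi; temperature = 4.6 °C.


vols = (P + 14.695)·(0.01821 + 0.09011·e^(−0.04·T))
vols = (15.8 + 14.695)·(0.01821 + 0.09011·e^(−0.04·4.6))

2.8414 volumes


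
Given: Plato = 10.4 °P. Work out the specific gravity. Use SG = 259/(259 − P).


SG = 259/(259 − 10.4)

1.0418


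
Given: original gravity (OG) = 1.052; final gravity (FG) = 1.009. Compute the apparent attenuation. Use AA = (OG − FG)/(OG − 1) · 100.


AA = (1.052 − 1.009)/(1.052 − 1) · 100

82.6923 %


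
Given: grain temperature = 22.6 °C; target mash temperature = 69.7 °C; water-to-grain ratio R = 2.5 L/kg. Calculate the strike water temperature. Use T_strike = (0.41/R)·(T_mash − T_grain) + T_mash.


T_strike = (0.41/2.5)·(69.7 − 22.6) + 69.7

77.4244 °C


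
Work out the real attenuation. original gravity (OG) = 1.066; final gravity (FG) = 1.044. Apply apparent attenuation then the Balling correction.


AA = (OG−FG)/(OG−1)·100;  RA = AA·0.8192
AA = (1.066 − 1.044)/(1.066 − 1)·100 = 33.3333
RA = 33.3333·0.8192

27.3067 %


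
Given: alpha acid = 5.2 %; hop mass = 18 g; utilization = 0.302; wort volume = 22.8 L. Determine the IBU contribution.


IBU = (α/100)·mass·U·1000 / V
IBU = (5.2/100)·18·0.302·1000 / 22.8

12.3979 IBU


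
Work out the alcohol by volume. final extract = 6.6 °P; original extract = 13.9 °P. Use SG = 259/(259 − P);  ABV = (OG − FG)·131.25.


OG = 259/(259 − 13.9) = 1.0567
FG = 259/(259 − 6.6) = 1.0261
ABV = (1.0567 − 1.0261)·131.25

4.0113 % ABV


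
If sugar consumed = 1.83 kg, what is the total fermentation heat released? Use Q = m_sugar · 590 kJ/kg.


Q = 1.83 · 590

1079.7000 kJ


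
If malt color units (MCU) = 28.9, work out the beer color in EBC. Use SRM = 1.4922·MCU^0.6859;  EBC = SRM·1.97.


SRM = 1.4922·28.9^0.6859 = 14.9919
EBC = 14.9919·1.97

29.5341 EBC


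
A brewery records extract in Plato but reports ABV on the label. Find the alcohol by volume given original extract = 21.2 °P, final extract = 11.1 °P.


SG = 259/(259 − P);  ABV = (OG − FG)·131.25
OG = 259/(259 − 21.2) = 1.0892
FG = 259/(259 − 11.1) = 1.0448
ABV = (1.0892 − 1.0448)·131.25

5.8241 % ABV


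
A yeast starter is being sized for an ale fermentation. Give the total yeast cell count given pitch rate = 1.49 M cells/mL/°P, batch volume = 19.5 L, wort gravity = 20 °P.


cells (billions) = rate · V_L · °P
cells = 1.49 · 19.5 · 20

581.1000 billion cells


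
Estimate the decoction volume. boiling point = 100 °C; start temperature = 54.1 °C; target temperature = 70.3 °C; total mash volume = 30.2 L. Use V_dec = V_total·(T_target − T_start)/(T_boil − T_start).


V_dec = 30.2·(70.3 − 54.1)/(100 − 54.1)

10.6588 L


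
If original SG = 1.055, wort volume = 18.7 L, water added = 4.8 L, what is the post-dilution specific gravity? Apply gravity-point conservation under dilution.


SG_new = 1 + (SG_old − 1)·V_old/(V_old + V_water)
pts = (1.055 − 1)·1000·18.7/(18.7 + 4.8) = 43.7660
SG_new = 1 + 43.7660/1000

1.0438


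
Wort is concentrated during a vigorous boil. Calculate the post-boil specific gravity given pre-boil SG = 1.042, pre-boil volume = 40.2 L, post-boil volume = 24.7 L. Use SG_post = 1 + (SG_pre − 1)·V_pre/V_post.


pts_pre = (1.042 − 1)·1000 = 42.0000
pts_post = 42.0000·40.2/24.7 = 68.3563
SG_post = 1 + 68.3563/1000

1.0684


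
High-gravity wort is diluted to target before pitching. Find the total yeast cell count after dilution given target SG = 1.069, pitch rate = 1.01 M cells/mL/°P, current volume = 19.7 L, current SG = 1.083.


V_w = V·((SG_c−1)/(SG_t−1)−1);  °P = 259 − 259/SG_t;  cells = rate·(V+V_w)·°P
V_w = 19.7·((1.083−1)/(1.069−1)−1) = 3.9971
V_final = 19.7 + 3.9971 = 23.6971
°P = 259 − 259/1.069 = 16.7175
cells = 1.01·23.6971·16.7175

400.1177 billion cells


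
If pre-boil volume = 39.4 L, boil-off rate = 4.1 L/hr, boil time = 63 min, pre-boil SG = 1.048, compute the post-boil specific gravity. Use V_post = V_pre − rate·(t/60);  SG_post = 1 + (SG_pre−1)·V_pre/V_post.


V_post = 39.4 − 4.1·(63/60) = 35.0950
SG_post = 1 + (1.048 − 1)·39.4/35.0950

1.0539


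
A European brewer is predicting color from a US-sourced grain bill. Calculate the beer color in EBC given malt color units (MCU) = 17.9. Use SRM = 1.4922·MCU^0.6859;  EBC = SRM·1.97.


SRM = 1.4922·17.9^0.6859 = 10.7934
EBC = 10.7934·1.97

21.2630 EBC


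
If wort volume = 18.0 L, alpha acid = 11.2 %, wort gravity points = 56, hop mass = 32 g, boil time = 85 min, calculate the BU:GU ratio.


U = 1.65·0.000125^(GP/1000)·(1−e^(−0.04t))/4.15;  IBU = (α/100)·m·U·1000/V;  BU:GU = IBU/GP
U = 1.65·0.000125^(56/1000)·(1−e^(−0.04·85))/4.15 = 0.2323
IBU = (11.2/100)·32·0.2323·1000/18.0 = 46.2612
BU:GU = 46.2612/56

0.8261


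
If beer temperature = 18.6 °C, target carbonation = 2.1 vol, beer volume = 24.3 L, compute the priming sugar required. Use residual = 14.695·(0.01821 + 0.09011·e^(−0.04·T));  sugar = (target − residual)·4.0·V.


residual = 14.695·(0.01821 + 0.09011·e^(−0.04·18.6)) = 0.8969
sugar = (2.1 − 0.8969)·4.0·24.3

116.9460 g


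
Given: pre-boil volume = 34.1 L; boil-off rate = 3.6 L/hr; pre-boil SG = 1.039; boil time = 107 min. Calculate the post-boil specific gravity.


V_post = V_pre − rate·(t/60);  SG_post = 1 + (SG_pre−1)·V_pre/V_post
V_post = 34.1 − 3.6·(107/60) = 27.6800
SG_post = 1 + (1.039 − 1)·34.1/27.6800

1.0480


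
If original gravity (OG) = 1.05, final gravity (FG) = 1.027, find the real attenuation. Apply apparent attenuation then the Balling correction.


AA = (OG−FG)/(OG−1)·100;  RA = AA·0.8192
AA = (1.05 − 1.027)/(1.05 − 1)·100 = 46.0000
RA = 46.0000·0.8192

37.6832 %


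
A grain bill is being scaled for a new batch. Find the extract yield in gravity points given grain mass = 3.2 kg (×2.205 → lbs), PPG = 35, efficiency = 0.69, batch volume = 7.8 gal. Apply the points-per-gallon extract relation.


points = lbs × PPG × eff / vol
lbs = 3.2 × 2.205 = 7.0560
points = 7.0560 × 35 × 0.69 / 7.8

21.8465 points


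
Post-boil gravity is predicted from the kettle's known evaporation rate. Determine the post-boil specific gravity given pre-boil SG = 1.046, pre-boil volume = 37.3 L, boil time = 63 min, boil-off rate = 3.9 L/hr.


V_post = V_pre − rate·(t/60);  SG_post = 1 + (SG_pre−1)·V_pre/V_post
V_post = 37.3 − 3.9·(63/60) = 33.2050
SG_post = 1 + (1.046 − 1)·37.3/33.2050

1.0517


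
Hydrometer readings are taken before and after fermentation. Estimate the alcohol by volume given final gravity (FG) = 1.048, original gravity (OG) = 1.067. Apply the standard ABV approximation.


ABV = (OG − FG) · 131.25
ABV = (1.067 − 1.048) · 131.25

2.4937 % ABV


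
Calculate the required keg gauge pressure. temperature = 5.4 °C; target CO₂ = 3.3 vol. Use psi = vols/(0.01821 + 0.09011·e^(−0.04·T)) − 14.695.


psi = 3.3/(0.01821 + 0.09011·e^(−0.04·5.4)) − 14.695

21.6427 psi


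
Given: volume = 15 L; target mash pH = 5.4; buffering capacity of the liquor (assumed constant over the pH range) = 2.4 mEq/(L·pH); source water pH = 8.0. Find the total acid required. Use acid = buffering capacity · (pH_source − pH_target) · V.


acid = 2.4 · (8.0 − 5.4) · 15

93.6000 mEq


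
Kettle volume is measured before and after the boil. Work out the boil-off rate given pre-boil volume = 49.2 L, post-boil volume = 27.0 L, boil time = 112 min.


rate = (V_pre − V_post) / (t_min/60)
rate = (49.2 − 27.0) / (112/60)

11.8929 L/hr


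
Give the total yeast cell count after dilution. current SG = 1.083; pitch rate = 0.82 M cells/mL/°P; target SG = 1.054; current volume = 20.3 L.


V_w = V·((SG_c−1)/(SG_t−1)−1);  °P = 259 − 259/SG_t;  cells = rate·(V+V_w)·°P
V_w = 20.3·((1.083−1)/(1.054−1)−1) = 10.9019
V_final = 20.3 + 10.9019 = 31.2019
°P = 259 − 259/1.054 = 13.2694
cells = 0.82·31.2019·13.2694

339.5058 billion cells


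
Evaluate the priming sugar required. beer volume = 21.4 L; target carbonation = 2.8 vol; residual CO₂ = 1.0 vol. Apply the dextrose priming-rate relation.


sugar = (target − residual)·4.0·V
sugar = (2.8 − 1.0)·4.0·21.4

154.0800 g


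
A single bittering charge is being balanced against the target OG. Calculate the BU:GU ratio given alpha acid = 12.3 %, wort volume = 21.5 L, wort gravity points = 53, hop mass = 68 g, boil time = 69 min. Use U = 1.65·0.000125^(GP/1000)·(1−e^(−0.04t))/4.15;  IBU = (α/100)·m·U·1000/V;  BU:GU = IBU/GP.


U = 1.65·0.000125^(53/1000)·(1−e^(−0.04·69))/4.15 = 0.2313
IBU = (12.3/100)·68·0.2313·1000/21.5 = 89.9812
BU:GU = 89.9812/53

1.6978


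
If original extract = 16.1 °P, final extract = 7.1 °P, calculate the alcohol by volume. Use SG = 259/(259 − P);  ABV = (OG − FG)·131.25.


OG = 259/(259 − 16.1) = 1.0663
FG = 259/(259 − 7.1) = 1.0282
ABV = (1.0663 − 1.0282)·131.25

5.0002 % ABV


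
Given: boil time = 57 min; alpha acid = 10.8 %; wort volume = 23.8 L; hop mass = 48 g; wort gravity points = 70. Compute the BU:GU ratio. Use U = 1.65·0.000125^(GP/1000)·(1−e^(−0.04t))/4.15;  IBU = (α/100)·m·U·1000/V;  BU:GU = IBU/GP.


U = 1.65·0.000125^(70/1000)·(1−e^(−0.04·57))/4.15 = 0.1903
IBU = (10.8/100)·48·0.1903·1000/23.8 = 41.4425
BU:GU = 41.4425/70

0.5920


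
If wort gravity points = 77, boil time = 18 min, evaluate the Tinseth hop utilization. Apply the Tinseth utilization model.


U = 1.65·0.000125^(GP/1000) · (1 − e^(−0.04·t))/4.15
bigness = 1.65·0.000125^(77/1000) = 0.8259
boil_factor = (1 − e^(−0.04·18))/4.15 = 0.1237
U = 0.8259 · 0.1237

0.1021


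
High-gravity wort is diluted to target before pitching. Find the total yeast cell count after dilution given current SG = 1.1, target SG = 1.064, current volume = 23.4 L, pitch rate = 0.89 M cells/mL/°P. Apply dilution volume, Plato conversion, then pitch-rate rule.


V_w = V·((SG_c−1)/(SG_t−1)−1);  °P = 259 − 259/SG_t;  cells = rate·(V+V_w)·°P
V_w = 23.4·((1.1−1)/(1.064−1)−1) = 13.1625
V_final = 23.4 + 13.1625 = 36.5625
°P = 259 − 259/1.064 = 15.5789
cells = 0.89·36.5625·15.5789

506.9487 billion cells


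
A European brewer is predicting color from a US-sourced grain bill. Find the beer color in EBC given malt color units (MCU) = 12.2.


SRM = 1.4922·MCU^0.6859;  EBC = SRM·1.97
SRM = 1.4922·12.2^0.6859 = 8.2978
EBC = 8.2978·1.97

16.3466 EBC


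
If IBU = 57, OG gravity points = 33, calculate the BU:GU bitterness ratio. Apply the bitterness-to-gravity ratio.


BU:GU = IBU / OG_points
BU:GU = 57 / 33

1.7273


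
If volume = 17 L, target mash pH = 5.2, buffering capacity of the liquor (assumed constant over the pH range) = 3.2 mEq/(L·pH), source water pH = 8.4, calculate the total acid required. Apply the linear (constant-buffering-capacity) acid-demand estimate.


acid = buffering capacity · (pH_source − pH_target) · V
acid = 3.2 · (8.4 − 5.2) · 17

174.0800 mEq


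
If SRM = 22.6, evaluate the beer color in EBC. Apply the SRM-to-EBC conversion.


EBC = SRM · 1.97
EBC = 22.6 · 1.97

44.5220 EBC


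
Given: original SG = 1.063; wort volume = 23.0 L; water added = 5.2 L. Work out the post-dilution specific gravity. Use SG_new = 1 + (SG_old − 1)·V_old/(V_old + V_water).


pts = (1.063 − 1)·1000·23.0/(23.0 + 5.2) = 51.3830
SG_new = 1 + 51.3830/1000

1.0514


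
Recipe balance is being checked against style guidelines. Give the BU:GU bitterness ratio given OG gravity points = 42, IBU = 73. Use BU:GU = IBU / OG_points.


BU:GU = 73 / 42

1.7381


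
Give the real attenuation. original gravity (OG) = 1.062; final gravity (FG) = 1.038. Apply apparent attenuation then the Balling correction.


AA = (OG−FG)/(OG−1)·100;  RA = AA·0.8192
AA = (1.062 − 1.038)/(1.062 − 1)·100 = 38.7097
RA = 38.7097·0.8192

31.7110 %


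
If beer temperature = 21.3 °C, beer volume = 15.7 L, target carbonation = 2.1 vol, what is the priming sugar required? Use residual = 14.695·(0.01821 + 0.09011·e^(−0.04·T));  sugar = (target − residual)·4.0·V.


residual = 14.695·(0.01821 + 0.09011·e^(−0.04·21.3)) = 0.8324
sugar = (2.1 − 0.8324)·4.0·15.7

79.6032 g


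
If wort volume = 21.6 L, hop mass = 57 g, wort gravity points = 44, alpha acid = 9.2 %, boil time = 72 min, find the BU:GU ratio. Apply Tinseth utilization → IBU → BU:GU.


U = 1.65·0.000125^(GP/1000)·(1−e^(−0.04t))/4.15;  IBU = (α/100)·m·U·1000/V;  BU:GU = IBU/GP
U = 1.65·0.000125^(44/1000)·(1−e^(−0.04·72))/4.15 = 0.2527
IBU = (9.2/100)·57·0.2527·1000/21.6 = 61.3506
BU:GU = 61.3506/44

1.3943


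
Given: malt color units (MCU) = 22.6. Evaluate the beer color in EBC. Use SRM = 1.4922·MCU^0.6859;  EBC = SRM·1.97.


SRM = 1.4922·22.6^0.6859 = 12.6651
EBC = 12.6651·1.97

24.9503 EBC


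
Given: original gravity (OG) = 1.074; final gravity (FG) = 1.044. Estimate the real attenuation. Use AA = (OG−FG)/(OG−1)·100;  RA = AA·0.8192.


AA = (1.074 − 1.044)/(1.074 − 1)·100 = 40.5405
RA = 40.5405·0.8192

33.2108 %


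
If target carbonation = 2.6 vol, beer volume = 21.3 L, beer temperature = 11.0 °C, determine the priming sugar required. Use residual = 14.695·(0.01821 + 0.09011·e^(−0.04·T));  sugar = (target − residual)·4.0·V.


residual = 14.695·(0.01821 + 0.09011·e^(−0.04·11.0)) = 1.1204
sugar = (2.6 − 1.1204)·4.0·21.3

126.0613 g


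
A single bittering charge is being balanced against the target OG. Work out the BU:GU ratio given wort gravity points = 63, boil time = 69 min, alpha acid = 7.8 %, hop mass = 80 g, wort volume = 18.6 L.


U = 1.65·0.000125^(GP/1000)·(1−e^(−0.04t))/4.15;  IBU = (α/100)·m·U·1000/V;  BU:GU = IBU/GP
U = 1.65·0.000125^(63/1000)·(1−e^(−0.04·69))/4.15 = 0.2114
IBU = (7.8/100)·80·0.2114·1000/18.6 = 70.9279
BU:GU = 70.9279/63

1.1258


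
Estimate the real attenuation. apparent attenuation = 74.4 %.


RA = AA · 0.8192
RA = 74.4 · 0.8192

60.9485 %


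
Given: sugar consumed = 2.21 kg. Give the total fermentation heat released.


Q = m_sugar · 590 kJ/kg
Q = 2.21 · 590

1303.9000 kJ


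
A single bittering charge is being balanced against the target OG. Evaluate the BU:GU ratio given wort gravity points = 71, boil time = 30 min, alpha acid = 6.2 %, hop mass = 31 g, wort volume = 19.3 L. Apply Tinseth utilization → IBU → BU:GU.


U = 1.65·0.000125^(GP/1000)·(1−e^(−0.04t))/4.15;  IBU = (α/100)·m·U·1000/V;  BU:GU = IBU/GP
U = 1.65·0.000125^(71/1000)·(1−e^(−0.04·30))/4.15 = 0.1468
IBU = (6.2/100)·31·0.1468·1000/19.3 = 14.6174
BU:GU = 14.6174/71

0.2059


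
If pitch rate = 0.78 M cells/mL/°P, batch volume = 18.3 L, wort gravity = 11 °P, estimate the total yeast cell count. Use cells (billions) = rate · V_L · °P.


cells = 0.78 · 18.3 · 11

157.0140 billion cells


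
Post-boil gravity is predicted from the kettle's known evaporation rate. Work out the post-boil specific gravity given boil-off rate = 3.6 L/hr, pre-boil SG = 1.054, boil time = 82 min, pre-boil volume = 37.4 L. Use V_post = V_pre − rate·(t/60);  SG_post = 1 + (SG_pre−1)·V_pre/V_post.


V_post = 37.4 − 3.6·(82/60) = 32.4800
SG_post = 1 + (1.054 − 1)·37.4/32.4800

1.0622


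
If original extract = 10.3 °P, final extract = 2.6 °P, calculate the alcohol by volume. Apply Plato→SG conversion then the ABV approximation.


SG = 259/(259 − P);  ABV = (OG − FG)·131.25
OG = 259/(259 − 10.3) = 1.0414
FG = 259/(259 − 2.6) = 1.0101
ABV = (1.0414 − 1.0101)·131.25

4.1048 % ABV


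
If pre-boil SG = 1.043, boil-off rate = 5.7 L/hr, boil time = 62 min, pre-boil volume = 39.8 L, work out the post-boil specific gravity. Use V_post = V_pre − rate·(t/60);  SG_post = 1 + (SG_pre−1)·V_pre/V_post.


V_post = 39.8 − 5.7·(62/60) = 33.9100
SG_post = 1 + (1.043 − 1)·39.8/33.9100

1.0505


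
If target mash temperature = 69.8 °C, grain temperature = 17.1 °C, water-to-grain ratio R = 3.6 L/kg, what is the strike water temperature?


T_strike = (0.41/R)·(T_mash − T_grain) + T_mash
T_strike = (0.41/3.6)·(69.8 − 17.1) + 69.8

75.8019 °C


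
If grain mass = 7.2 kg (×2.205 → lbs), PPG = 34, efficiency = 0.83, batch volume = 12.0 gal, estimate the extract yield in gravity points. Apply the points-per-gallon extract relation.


points = lbs × PPG × eff / vol
lbs = 7.2 × 2.205 = 15.8760
points = 15.8760 × 34 × 0.83 / 12.0

37.3351 points


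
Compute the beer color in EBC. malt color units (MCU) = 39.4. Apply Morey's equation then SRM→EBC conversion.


SRM = 1.4922·MCU^0.6859;  EBC = SRM·1.97
SRM = 1.4922·39.4^0.6859 = 18.5429
EBC = 18.5429·1.97

36.5295 EBC


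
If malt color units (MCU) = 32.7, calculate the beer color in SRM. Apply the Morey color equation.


SRM = 1.4922 · MCU^0.6859
SRM = 1.4922 · 32.7^0.6859

16.3176 SRM


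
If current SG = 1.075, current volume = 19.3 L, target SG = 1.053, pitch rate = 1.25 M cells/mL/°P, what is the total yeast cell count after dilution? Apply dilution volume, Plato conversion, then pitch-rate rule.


V_w = V·((SG_c−1)/(SG_t−1)−1);  °P = 259 − 259/SG_t;  cells = rate·(V+V_w)·°P
V_w = 19.3·((1.075−1)/(1.053−1)−1) = 8.0113
V_final = 19.3 + 8.0113 = 27.3113
°P = 259 − 259/1.053 = 13.0361
cells = 1.25·27.3113·13.0361

445.0410 billion cells


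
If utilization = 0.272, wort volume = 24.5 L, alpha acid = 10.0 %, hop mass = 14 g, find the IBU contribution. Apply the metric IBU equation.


IBU = (α/100)·mass·U·1000 / V
IBU = (10.0/100)·14·0.272·1000 / 24.5

15.5429 IBU


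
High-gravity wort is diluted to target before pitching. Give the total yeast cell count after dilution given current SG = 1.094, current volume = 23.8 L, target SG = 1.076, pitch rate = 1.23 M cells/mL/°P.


V_w = V·((SG_c−1)/(SG_t−1)−1);  °P = 259 − 259/SG_t;  cells = rate·(V+V_w)·°P
V_w = 23.8·((1.094−1)/(1.076−1)−1) = 5.6368
V_final = 23.8 + 5.6368 = 29.4368
°P = 259 − 259/1.076 = 18.2937
cells = 1.23·29.4368·18.2937

662.3651 billion cells


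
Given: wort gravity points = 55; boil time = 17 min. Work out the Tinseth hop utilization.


U = 1.65·0.000125^(GP/1000) · (1 − e^(−0.04·t))/4.15
bigness = 1.65·0.000125^(55/1000) = 1.0065
boil_factor = (1 − e^(−0.04·17))/4.15 = 0.1189
U = 1.0065 · 0.1189

0.1197


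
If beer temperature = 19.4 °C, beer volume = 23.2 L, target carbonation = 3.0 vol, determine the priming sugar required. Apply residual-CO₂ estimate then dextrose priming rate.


residual = 14.695·(0.01821 + 0.09011·e^(−0.04·T));  sugar = (target − residual)·4.0·V
residual = 14.695·(0.01821 + 0.09011·e^(−0.04·19.4)) = 0.8770
sugar = (3.0 − 0.8770)·4.0·23.2

197.0112 g


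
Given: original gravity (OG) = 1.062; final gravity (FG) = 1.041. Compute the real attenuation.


AA = (OG−FG)/(OG−1)·100;  RA = AA·0.8192
AA = (1.062 − 1.041)/(1.062 − 1)·100 = 33.8710
RA = 33.8710·0.8192

27.7471 %


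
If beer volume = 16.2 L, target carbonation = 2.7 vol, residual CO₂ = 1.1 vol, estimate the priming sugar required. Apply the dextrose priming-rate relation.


sugar = (target − residual)·4.0·V
sugar = (2.7 − 1.1)·4.0·16.2

103.6800 g


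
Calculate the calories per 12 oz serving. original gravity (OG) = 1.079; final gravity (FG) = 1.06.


ABW = (OG−FG)·131.25·0.79/FG;  °P = 259 − 259/SG (for OG→OE and FG→AE);  RE = 0.1808·OE + 0.8192·AE;  Cal = (6.9·ABW + 4·(RE−0.1))·FG·3.55
ABW = (1.079 − 1.06)·131.25·0.79/1.06 = 1.8585
OE = 259 − 259/1.079 = 18.9629 °P
AE = 259 − 259/1.06 = 14.6604 °P
RE = 0.1808·18.9629 + 0.8192·14.6604 = 15.4383 °P
Cal = (6.9·1.8585 + 4·(15.4383−0.1))·1.06·3.55

279.1285 kcal


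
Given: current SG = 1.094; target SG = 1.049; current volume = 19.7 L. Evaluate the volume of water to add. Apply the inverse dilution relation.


V_water = V·((SG_curr − 1)/(SG_target − 1) − 1)
V_water = 19.7·((1.094 − 1)/(1.049 − 1) − 1)

18.0918 L


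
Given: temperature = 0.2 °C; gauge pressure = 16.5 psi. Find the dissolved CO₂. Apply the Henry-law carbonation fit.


vols = (P + 14.695)·(0.01821 + 0.09011·e^(−0.04·T))
vols = (16.5 + 14.695)·(0.01821 + 0.09011·e^(−0.04·0.2))

3.3566 volumes


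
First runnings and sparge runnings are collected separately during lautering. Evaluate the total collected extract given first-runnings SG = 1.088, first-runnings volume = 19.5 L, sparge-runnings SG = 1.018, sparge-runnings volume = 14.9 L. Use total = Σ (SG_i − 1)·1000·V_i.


first = (1.088 − 1)·1000·19.5 = 1716.0000
sparge = (1.018 − 1)·1000·14.9 = 268.2000
total = 1716.0000 + 268.2000

1984.2000 gravity·L


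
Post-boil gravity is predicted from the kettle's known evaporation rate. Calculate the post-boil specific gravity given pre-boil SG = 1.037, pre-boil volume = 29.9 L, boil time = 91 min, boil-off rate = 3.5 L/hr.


V_post = V_pre − rate·(t/60);  SG_post = 1 + (SG_pre−1)·V_pre/V_post
V_post = 29.9 − 3.5·(91/60) = 24.5917
SG_post = 1 + (1.037 − 1)·29.9/24.5917

1.0450


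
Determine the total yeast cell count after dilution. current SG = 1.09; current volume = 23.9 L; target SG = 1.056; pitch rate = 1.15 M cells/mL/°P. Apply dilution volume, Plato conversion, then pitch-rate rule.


V_w = V·((SG_c−1)/(SG_t−1)−1);  °P = 259 − 259/SG_t;  cells = rate·(V+V_w)·°P
V_w = 23.9·((1.09−1)/(1.056−1)−1) = 14.5107
V_final = 23.9 + 14.5107 = 38.4107
°P = 259 − 259/1.056 = 13.7348
cells = 1.15·38.4107·13.7348

606.7001 billion cells


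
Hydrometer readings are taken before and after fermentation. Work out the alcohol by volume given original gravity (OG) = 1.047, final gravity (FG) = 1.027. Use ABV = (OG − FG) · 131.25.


ABV = (1.047 − 1.027) · 131.25

2.6250 % ABV


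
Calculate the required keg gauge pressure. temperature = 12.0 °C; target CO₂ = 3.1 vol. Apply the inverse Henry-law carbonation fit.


psi = vols/(0.01821 + 0.09011·e^(−0.04·T)) − 14.695
psi = 3.1/(0.01821 + 0.09011·e^(−0.04·12.0)) − 14.695

27.2147 psi


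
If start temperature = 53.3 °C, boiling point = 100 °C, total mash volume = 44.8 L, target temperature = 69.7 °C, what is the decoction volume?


V_dec = V_total·(T_target − T_start)/(T_boil − T_start)
V_dec = 44.8·(69.7 − 53.3)/(100 − 53.3)

15.7328 L


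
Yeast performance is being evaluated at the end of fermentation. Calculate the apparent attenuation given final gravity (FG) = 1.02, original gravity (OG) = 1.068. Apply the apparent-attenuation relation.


AA = (OG − FG)/(OG − 1) · 100
AA = (1.068 − 1.02)/(1.068 − 1) · 100

70.5882 %


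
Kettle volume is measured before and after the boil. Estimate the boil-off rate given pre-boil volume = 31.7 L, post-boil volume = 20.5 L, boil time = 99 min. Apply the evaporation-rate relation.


rate = (V_pre − V_post) / (t_min/60)
rate = (31.7 − 20.5) / (99/60)

6.7879 L/hr


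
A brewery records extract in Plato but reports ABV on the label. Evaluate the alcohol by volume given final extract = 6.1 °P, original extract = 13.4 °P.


SG = 259/(259 − P);  ABV = (OG − FG)·131.25
OG = 259/(259 − 13.4) = 1.0546
FG = 259/(259 − 6.1) = 1.0241
ABV = (1.0546 − 1.0241)·131.25

3.9953 % ABV


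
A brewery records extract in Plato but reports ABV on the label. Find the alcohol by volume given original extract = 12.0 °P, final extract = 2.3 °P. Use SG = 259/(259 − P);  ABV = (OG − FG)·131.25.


OG = 259/(259 − 12.0) = 1.0486
FG = 259/(259 − 2.3) = 1.0090
ABV = (1.0486 − 1.0090)·131.25

5.2005 % ABV


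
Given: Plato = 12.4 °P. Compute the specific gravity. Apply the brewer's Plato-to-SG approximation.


SG = 259/(259 − P)
SG = 259/(259 − 12.4)

1.0503


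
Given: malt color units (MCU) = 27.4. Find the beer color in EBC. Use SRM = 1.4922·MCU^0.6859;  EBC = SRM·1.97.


SRM = 1.4922·27.4^0.6859 = 14.4537
EBC = 14.4537·1.97

28.4739 EBC


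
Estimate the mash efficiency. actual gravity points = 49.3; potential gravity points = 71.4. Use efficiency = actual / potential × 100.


efficiency = 49.3 / 71.4 × 100

69.0476 %


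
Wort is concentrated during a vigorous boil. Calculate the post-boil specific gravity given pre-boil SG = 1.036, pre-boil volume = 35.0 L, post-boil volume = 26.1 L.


SG_post = 1 + (SG_pre − 1)·V_pre/V_post
pts_pre = (1.036 − 1)·1000 = 36.0000
pts_post = 36.0000·35.0/26.1 = 48.2759
SG_post = 1 + 48.2759/1000

1.0483


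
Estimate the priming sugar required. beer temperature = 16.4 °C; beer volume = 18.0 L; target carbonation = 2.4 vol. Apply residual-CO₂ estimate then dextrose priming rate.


residual = 14.695·(0.01821 + 0.09011·e^(−0.04·T));  sugar = (target − residual)·4.0·V
residual = 14.695·(0.01821 + 0.09011·e^(−0.04·16.4)) = 0.9547
sugar = (2.4 − 0.9547)·4.0·18.0

104.0590 g


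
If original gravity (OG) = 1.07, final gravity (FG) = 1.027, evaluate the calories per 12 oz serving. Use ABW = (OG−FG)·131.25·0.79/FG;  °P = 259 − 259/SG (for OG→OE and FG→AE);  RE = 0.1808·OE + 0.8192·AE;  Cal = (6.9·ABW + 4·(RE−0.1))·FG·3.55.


ABW = (1.07 − 1.027)·131.25·0.79/1.027 = 4.3413
OE = 259 − 259/1.07 = 16.9439 °P
AE = 259 − 259/1.027 = 6.8092 °P
RE = 0.1808·16.9439 + 0.8192·6.8092 = 8.6415 °P
Cal = (6.9·4.3413 + 4·(8.6415−0.1))·1.027·3.55

233.7769 kcal


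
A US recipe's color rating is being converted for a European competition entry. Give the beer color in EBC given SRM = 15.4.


EBC = SRM · 1.97
EBC = 15.4 · 1.97

30.3380 EBC


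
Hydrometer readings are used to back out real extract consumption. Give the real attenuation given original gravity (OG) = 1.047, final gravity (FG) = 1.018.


AA = (OG−FG)/(OG−1)·100;  RA = AA·0.8192
AA = (1.047 − 1.018)/(1.047 − 1)·100 = 61.7021
RA = 61.7021·0.8192

50.5464 %


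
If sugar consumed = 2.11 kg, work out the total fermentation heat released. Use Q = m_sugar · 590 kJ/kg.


Q = 2.11 · 590

1244.9000 kJ


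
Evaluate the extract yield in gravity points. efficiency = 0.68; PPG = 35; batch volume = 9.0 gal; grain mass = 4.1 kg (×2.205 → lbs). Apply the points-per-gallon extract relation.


points = lbs × PPG × eff / vol
lbs = 4.1 × 2.205 = 9.0405
points = 9.0405 × 35 × 0.68 / 9.0

23.9071 points


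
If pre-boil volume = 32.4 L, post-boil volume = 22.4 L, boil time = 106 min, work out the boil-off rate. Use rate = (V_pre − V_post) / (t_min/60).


rate = (32.4 − 22.4) / (106/60)

5.6604 L/hr


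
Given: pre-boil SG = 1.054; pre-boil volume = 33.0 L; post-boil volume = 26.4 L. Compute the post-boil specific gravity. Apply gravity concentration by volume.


SG_post = 1 + (SG_pre − 1)·V_pre/V_post
pts_pre = (1.054 − 1)·1000 = 54.0000
pts_post = 54.0000·33.0/26.4 = 67.5000
SG_post = 1 + 67.5000/1000

1.0675


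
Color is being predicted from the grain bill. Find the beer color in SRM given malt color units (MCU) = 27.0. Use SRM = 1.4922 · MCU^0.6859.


SRM = 1.4922 · 27.0^0.6859

14.3087 SRM


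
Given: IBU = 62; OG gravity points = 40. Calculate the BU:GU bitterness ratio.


BU:GU = IBU / OG_points
BU:GU = 62 / 40

1.5500


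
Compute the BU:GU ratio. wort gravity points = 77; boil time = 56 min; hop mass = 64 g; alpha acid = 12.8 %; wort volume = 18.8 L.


U = 1.65·0.000125^(GP/1000)·(1−e^(−0.04t))/4.15;  IBU = (α/100)·m·U·1000/V;  BU:GU = IBU/GP
U = 1.65·0.000125^(77/1000)·(1−e^(−0.04·56))/4.15 = 0.1778
IBU = (12.8/100)·64·0.1778·1000/18.8 = 77.4898
BU:GU = 77.4898/77

1.0064


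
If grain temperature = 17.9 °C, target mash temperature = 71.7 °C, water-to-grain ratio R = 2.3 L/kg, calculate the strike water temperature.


T_strike = (0.41/R)·(T_mash − T_grain) + T_mash
T_strike = (0.41/2.3)·(71.7 − 17.9) + 71.7

81.2904 °C


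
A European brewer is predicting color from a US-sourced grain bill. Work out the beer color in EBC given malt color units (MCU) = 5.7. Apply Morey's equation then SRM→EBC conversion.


SRM = 1.4922·MCU^0.6859;  EBC = SRM·1.97
SRM = 1.4922·5.7^0.6859 = 4.9236
EBC = 4.9236·1.97

9.6995 EBC


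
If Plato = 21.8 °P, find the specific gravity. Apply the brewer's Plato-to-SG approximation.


SG = 259/(259 − P)
SG = 259/(259 − 21.8)

1.0919


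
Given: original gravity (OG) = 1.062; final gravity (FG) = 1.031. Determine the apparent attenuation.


AA = (OG − FG)/(OG − 1) · 100
AA = (1.062 − 1.031)/(1.062 − 1) · 100

50.0000 %


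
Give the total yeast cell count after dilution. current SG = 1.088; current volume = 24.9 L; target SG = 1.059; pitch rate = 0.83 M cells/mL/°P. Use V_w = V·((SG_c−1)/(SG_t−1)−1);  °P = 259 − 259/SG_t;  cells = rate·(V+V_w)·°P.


V_w = 24.9·((1.088−1)/(1.059−1)−1) = 12.2390
V_final = 24.9 + 12.2390 = 37.1390
°P = 259 − 259/1.059 = 14.4297
cells = 0.83·37.1390·14.4297

444.7991 billion cells


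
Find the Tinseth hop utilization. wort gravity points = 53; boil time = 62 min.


U = 1.65·0.000125^(GP/1000) · (1 − e^(−0.04·t))/4.15
bigness = 1.65·0.000125^(53/1000) = 1.0248
boil_factor = (1 − e^(−0.04·62))/4.15 = 0.2208
U = 1.0248 · 0.2208

0.2263


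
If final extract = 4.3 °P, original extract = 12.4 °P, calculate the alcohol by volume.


SG = 259/(259 − P);  ABV = (OG − FG)·131.25
OG = 259/(259 − 12.4) = 1.0503
FG = 259/(259 − 4.3) = 1.0169
ABV = (1.0503 − 1.0169)·131.25

4.3839 % ABV


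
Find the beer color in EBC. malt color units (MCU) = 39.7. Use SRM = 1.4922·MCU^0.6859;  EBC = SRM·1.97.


SRM = 1.4922·39.7^0.6859 = 18.6396
EBC = 18.6396·1.97

36.7201 EBC


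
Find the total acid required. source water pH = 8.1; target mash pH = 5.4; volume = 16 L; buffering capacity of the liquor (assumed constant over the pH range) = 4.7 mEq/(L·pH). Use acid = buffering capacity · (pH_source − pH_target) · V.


acid = 4.7 · (8.1 − 5.4) · 16

203.0400 mEq


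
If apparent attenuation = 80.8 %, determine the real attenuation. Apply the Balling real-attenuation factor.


RA = AA · 0.8192
RA = 80.8 · 0.8192

66.1914 %


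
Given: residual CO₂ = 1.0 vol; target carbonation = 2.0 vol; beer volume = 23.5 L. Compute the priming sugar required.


sugar = (target − residual)·4.0·V
sugar = (2.0 − 1.0)·4.0·23.5

94.0000 g


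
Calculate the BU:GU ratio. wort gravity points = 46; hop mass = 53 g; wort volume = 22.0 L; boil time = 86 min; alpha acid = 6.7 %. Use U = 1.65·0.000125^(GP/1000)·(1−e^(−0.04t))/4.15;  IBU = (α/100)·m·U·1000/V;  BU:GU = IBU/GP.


U = 1.65·0.000125^(46/1000)·(1−e^(−0.04·86))/4.15 = 0.2545
IBU = (6.7/100)·53·0.2545·1000/22.0 = 41.0836
BU:GU = 41.0836/46

0.8931


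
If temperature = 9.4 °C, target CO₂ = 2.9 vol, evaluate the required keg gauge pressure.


psi = vols/(0.01821 + 0.09011·e^(−0.04·T)) − 14.695
psi = 2.9/(0.01821 + 0.09011·e^(−0.04·9.4)) − 14.695

21.5189 psi


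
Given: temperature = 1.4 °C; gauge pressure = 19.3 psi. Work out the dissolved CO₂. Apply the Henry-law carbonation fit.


vols = (P + 14.695)·(0.01821 + 0.09011·e^(−0.04·T))
vols = (19.3 + 14.695)·(0.01821 + 0.09011·e^(−0.04·1.4))

3.5155 volumes


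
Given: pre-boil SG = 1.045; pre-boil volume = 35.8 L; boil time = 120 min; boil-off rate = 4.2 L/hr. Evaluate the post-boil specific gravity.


V_post = V_pre − rate·(t/60);  SG_post = 1 + (SG_pre−1)·V_pre/V_post
V_post = 35.8 − 4.2·(120/60) = 27.4000
SG_post = 1 + (1.045 − 1)·35.8/27.4000

1.0588


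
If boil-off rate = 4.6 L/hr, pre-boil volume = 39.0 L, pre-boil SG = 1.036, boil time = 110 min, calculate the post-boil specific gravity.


V_post = V_pre − rate·(t/60);  SG_post = 1 + (SG_pre−1)·V_pre/V_post
V_post = 39.0 − 4.6·(110/60) = 30.5667
SG_post = 1 + (1.036 − 1)·39.0/30.5667

1.0459


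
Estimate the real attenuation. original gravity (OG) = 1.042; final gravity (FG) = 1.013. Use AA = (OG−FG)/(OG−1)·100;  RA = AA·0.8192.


AA = (1.042 − 1.013)/(1.042 − 1)·100 = 69.0476
RA = 69.0476·0.8192

56.5638 %


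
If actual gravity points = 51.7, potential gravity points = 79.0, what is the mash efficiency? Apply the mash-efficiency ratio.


efficiency = actual / potential × 100
efficiency = 51.7 / 79.0 × 100

65.4430 %


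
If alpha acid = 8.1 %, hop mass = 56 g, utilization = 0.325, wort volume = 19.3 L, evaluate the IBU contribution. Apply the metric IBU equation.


IBU = (α/100)·mass·U·1000 / V
IBU = (8.1/100)·56·0.325·1000 / 19.3

76.3834 IBU


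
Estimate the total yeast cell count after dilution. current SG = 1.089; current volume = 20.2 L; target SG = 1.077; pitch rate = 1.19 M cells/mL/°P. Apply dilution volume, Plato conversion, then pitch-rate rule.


V_w = V·((SG_c−1)/(SG_t−1)−1);  °P = 259 − 259/SG_t;  cells = rate·(V+V_w)·°P
V_w = 20.2·((1.089−1)/(1.077−1)−1) = 3.1481
V_final = 20.2 + 3.1481 = 23.3481
°P = 259 − 259/1.077 = 18.5172
cells = 1.19·23.3481·18.5172

514.4846 billion cells


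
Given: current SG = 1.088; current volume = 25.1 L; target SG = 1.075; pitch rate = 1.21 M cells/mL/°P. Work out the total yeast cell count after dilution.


V_w = V·((SG_c−1)/(SG_t−1)−1);  °P = 259 − 259/SG_t;  cells = rate·(V+V_w)·°P
V_w = 25.1·((1.088−1)/(1.075−1)−1) = 4.3507
V_final = 25.1 + 4.3507 = 29.4507
°P = 259 − 259/1.075 = 18.0698
cells = 1.21·29.4507·18.0698

643.9217 billion cells
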